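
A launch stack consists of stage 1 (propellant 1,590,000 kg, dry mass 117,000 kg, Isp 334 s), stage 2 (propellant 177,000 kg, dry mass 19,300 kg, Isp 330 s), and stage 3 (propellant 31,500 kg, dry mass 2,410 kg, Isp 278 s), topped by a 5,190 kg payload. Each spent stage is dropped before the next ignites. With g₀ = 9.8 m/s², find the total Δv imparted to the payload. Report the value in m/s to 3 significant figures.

Ignition mass of stage 1 = 1,590,000+117,000 + 177,000+19,300 + 31,500+2,410 + 5,190 = 1,942,400 kg.
Stage 1: m₀ = 1,942,400 kg, m_f = 1,942,400 − 1,590,000 = 352,400 kg; Δv = 334×9.8×ln(5.512) = 3273.2×1.7069 ≈ 5587 m/s.
Stage 2: m₀ = 235,400 kg, m_f = 235,400 − 177,000 = 58,400 kg; Δv = 330×9.8×ln(4.031) = 3234.0×1.3940 ≈ 4508 m/s.
Stage 3: m₀ = 39,100 kg, m_f = 39,100 − 31,500 = 7,600 kg; Δv = 278×9.8×ln(5.145) = 2724.4×1.6380 ≈ 4462 m/s.
Total Δv = 5587 + 4508 + 4462 = 14557 m/s.

Δv ≈ 14600 m/s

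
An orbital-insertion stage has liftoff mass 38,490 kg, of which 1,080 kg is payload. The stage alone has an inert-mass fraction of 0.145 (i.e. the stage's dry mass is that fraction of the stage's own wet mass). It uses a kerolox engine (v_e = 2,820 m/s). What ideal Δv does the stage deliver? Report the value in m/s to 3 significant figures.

Stage wet mass = m₀ − payload = 38,490 − 1,080 = 37,410 kg.
Stage dry mass = ε × stage wet mass = 0.145 × 37,410 = 5,424.45 kg.
Burnout mass m_f = stage dry + payload = 5,424.45 + 1,080 = 6,504.45 kg.
Δv = v_e · ln(38,490/6,504.45) = 2820.0 × ln(5.917) = 2820.0 × 1.7779 ≈ 5014 m/s.

Δv ≈ 5010 m/s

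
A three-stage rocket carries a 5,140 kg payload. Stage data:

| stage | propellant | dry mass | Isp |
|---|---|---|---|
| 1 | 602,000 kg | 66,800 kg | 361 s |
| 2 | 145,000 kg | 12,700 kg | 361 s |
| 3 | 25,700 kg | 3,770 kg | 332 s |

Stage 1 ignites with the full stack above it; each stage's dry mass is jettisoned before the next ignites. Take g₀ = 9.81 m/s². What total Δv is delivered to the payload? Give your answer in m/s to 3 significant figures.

Δv ≈ 13600 m/s

Ignition mass of stage 1 = 602,000+66,800 + 145,000+12,700 + 25,700+3,770 + 5,140 = 861,110 kg.
Stage 1: m₀ = 861,110 kg, m_f = 861,110 − 602,000 = 259,110 kg; Δv = 361×9.81×ln(3.323) = 3541.4×1.2010 ≈ 4253 m/s.
Stage 2: m₀ = 192,310 kg, m_f = 192,310 − 145,000 = 47,310 kg; Δv = 361×9.81×ln(4.065) = 3541.4×1.4024 ≈ 4966 m/s.
Stage 3: m₀ = 34,610 kg, m_f = 34,610 − 25,700 = 8,910 kg; Δv = 332×9.81×ln(3.884) = 3256.9×1.3570 ≈ 4420 m/s.
Total Δv = 4253 + 4966 + 4420 = 13639 m/s.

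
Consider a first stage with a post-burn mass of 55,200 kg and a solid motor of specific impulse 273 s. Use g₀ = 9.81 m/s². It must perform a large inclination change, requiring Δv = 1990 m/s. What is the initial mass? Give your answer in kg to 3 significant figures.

initial mass ≈ 116000 kg

v_e = Isp · g₀ = 273 × 9.81 = 2678.1 m/s.
m₀/m_f = exp(Δv / v_e) = exp(1990 / 2678.1) = exp(0.7431) = 2.1024.
m₀ = m_f × 2.1024 = 55,200 × 2.1024 = 116,052 kg.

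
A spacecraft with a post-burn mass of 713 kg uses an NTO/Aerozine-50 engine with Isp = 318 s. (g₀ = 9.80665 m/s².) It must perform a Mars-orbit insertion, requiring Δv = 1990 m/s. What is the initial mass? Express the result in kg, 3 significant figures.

initial mass ≈ 1350 kg

v_e = Isp · g₀ = 318 × 9.80665 = 3118.5 m/s.
By the Tsiolkovsky rocket equation, m₀/m_f = exp(Δv / v_e) = exp(1990 / 3118.5) = exp(0.6381) = 1.8929.
m₀ = m_f × 1.8929 = 713 × 1.8929 = 1,349.64 kg.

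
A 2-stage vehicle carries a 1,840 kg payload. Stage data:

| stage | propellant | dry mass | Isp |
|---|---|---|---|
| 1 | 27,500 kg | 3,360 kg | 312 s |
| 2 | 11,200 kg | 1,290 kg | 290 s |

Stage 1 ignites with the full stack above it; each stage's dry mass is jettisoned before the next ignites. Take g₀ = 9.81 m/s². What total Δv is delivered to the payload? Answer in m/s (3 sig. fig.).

Δv ≈ 7200 m/s

Ignition mass of stage 1 = 27,500+3,360 + 11,200+1,290 + 1,840 = 45,190 kg.
Stage 1: m₀ = 45,190 kg, m_f = 45,190 − 27,500 = 17,690 kg; Δv = 312×9.81×ln(2.555) = 3060.7×0.9379 ≈ 2871 m/s.
Stage 2: m₀ = 14,330 kg, m_f = 14,330 − 11,200 = 3,130 kg; Δv = 290×9.81×ln(4.578) = 2844.9×1.5213 ≈ 4328 m/s.
Total Δv = 2871 + 4328 = 7199 m/s.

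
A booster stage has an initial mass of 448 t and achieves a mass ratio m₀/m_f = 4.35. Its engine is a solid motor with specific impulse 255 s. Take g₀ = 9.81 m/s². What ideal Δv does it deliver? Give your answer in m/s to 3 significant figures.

Δv ≈ 3680 m/s

v_e = Isp · g₀ = 255 × 9.81 = 2501.6 m/s.
Using Δv = v_e ln(m₀/m_f): Δv = v_e · ln(4.35) = 2501.6 × 1.4702 ≈ 3677.7 m/s.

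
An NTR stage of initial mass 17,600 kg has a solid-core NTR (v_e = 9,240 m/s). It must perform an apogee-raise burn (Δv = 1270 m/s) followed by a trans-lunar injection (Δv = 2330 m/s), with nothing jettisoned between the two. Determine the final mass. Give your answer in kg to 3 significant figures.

final mass ≈ 11900 kg

After the first burn: m = 17600 × exp(−1270/9240.0) = 17600 × 0.87158 = 15,339.8 kg.
After the second burn: m = 15,339.8 × exp(−2330/9240.0) = 15,339.8 × 0.77712 = 11,920.9 kg.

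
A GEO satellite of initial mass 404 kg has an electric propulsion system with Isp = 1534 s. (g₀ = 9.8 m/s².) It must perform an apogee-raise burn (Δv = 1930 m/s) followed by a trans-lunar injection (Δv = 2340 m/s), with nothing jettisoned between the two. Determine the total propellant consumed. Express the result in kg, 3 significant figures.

v_e = Isp · g₀ = 1534 × 9.8 = 15033.2 m/s.
After the first burn: m = 404 × exp(−1930/15033.2) = 404 × 0.87952 = 355.326 kg.
After the second burn: m = 355.326 × exp(−2340/15033.2) = 355.326 × 0.85585 = 304.106 kg.
Total propellant = m₀ − m_final = 404 − 304.106 = 99.894 kg.

total propellant consumed ≈ 99.9 kg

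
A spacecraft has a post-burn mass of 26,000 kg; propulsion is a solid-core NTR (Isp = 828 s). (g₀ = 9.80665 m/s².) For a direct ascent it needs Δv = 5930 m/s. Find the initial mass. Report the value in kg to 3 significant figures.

v_e = Isp · g₀ = 828 × 9.80665 = 8119.9 m/s.
By the Tsiolkovsky rocket equation, m₀/m_f = exp(Δv / v_e) = exp(5930 / 8119.9) = exp(0.7303) = 2.0757.
m₀ = m_f × 2.0757 = 26,000 × 2.0757 = 53,968.2 kg.

initial mass ≈ 54000 kg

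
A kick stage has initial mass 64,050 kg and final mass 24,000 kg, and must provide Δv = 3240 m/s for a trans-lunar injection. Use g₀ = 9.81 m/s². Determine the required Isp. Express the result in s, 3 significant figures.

ln(m₀/m_f) = ln(64050/24000) = ln(2.669) = 0.9816.
v_e = Δv / ln(m₀/m_f) = 3240 / 0.9816 = 3300.7 m/s.
Isp = v_e / g₀ = 3300.7 / 9.81 = 336.5 s.

Isp ≈ 336 s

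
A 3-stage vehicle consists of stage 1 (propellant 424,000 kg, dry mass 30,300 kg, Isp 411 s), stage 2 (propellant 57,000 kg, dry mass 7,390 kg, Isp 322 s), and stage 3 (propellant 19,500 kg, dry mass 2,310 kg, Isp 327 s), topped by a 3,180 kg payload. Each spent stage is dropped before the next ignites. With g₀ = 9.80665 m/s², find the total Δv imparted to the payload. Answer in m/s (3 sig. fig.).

Ignition mass of stage 1 = 424,000+30,300 + 57,000+7,390 + 19,500+2,310 + 3,180 = 543,680 kg.
Stage 1: m₀ = 543,680 kg, m_f = 543,680 − 424,000 = 119,680 kg; Δv = 411×9.80665×ln(4.543) = 4030.5×1.5135 ≈ 6100 m/s.
Stage 2: m₀ = 89,380 kg, m_f = 89,380 − 57,000 = 32,380 kg; Δv = 322×9.80665×ln(2.76) = 3157.7×1.0154 ≈ 3206 m/s.
Stage 3: m₀ = 24,990 kg, m_f = 24,990 − 19,500 = 5,490 kg; Δv = 327×9.80665×ln(4.552) = 3206.8×1.5155 ≈ 4860 m/s.
Total Δv = 6100 + 3206 + 4860 = 14166 m/s.

Δv ≈ 14200 m/s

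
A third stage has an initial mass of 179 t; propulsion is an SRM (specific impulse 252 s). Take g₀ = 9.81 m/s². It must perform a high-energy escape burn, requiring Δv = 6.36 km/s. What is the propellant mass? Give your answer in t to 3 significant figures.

v_e = Isp · g₀ = 252 × 9.81 = 2472.1 m/s.
m₀/m_f = exp(Δv / v_e) = exp(6360 / 2472.1) = exp(2.5727) = 13.1010.
m_f = 179 / 13.1010 = 13.6631 t, so propellant = m₀ − m_f = 179 − 13.6631 = 165.3369 t.

propellant mass ≈ 165 t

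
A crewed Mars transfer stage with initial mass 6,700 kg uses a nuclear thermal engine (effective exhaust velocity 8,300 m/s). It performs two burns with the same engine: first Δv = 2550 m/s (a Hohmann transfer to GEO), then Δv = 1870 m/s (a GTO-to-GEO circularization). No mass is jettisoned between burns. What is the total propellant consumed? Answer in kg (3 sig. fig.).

After the first burn: m = 6700 × exp(−2550/8300.0) = 6700 × 0.73548 = 4,927.72 kg.
After the second burn: m = 4,927.72 × exp(−1870/8300.0) = 4,927.72 × 0.79828 = 3,933.7 kg.
Total propellant = m₀ − m_final = 6700 − 3,933.7 = 2,766.3 kg.

total propellant consumed ≈ 2770 kg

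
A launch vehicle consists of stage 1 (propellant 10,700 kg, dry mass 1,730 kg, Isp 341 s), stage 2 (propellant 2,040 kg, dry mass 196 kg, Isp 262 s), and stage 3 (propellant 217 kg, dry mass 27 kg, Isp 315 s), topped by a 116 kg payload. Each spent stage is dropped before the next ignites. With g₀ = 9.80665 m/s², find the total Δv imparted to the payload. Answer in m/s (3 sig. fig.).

Ignition mass of stage 1 = 10,700+1,730 + 2,040+196 + 217+27 + 116 = 15,026 kg.
Stage 1: m₀ = 15,026 kg, m_f = 15,026 − 10,700 = 4,326 kg; Δv = 341×9.80665×ln(3.473) = 3344.1×1.2451 ≈ 4164 m/s.
Stage 2: m₀ = 2,596 kg, m_f = 2,596 − 2,040 = 556 kg; Δv = 262×9.80665×ln(4.669) = 2569.3×1.5410 ≈ 3959 m/s.
Stage 3: m₀ = 360 kg, m_f = 360 − 217 = 143 kg; Δv = 315×9.80665×ln(2.517) = 3089.1×0.9233 ≈ 2852 m/s.
Total Δv = 4164 + 3959 + 2852 = 10975 m/s.

Δv ≈ 11000 m/s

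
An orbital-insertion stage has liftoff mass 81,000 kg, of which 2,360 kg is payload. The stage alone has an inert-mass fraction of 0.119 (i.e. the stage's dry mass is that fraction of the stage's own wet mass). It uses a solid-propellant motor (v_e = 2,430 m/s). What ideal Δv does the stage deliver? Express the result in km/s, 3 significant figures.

Stage wet mass = m₀ − payload = 81,000 − 2,360 = 78,640 kg.
Stage dry mass = ε × stage wet mass = 0.119 × 78,640 = 9,358.16 kg.
Burnout mass m_f = stage dry + payload = 9,358.16 + 2,360 = 11,718.16 kg.
Δv = v_e · ln(81,000/11,718.16) = 2430.0 × ln(6.912) = 2430.0 × 1.9333 ≈ 4698 m/s.

Δv ≈ 4.70 km/s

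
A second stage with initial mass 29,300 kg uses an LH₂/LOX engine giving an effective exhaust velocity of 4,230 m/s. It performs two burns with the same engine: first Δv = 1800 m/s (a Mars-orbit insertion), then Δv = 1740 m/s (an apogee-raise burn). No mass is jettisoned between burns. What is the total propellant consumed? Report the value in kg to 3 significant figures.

total propellant consumed ≈ 16600 kg

After the first burn: m = 29300 × exp(−1800/4230.0) = 29300 × 0.65342 = 19,145.2 kg.
After the second burn: m = 19,145.2 × exp(−1740/4230.0) = 19,145.2 × 0.66276 = 12,688.7 kg.
Total propellant = m₀ − m_final = 29300 − 12,688.7 = 16,611.3 kg.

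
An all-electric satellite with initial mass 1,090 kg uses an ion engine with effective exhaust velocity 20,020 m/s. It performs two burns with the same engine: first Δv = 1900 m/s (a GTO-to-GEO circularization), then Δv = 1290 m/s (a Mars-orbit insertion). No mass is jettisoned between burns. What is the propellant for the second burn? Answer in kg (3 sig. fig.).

After the first burn: m = 1090 × exp(−1900/20020.0) = 1090 × 0.90946 = 991.311 kg.
After the second burn: m = 991.311 × exp(−1290/20020.0) = 991.311 × 0.93760 = 929.453 kg.
Second-burn propellant = 991.311 − 929.453 = 61.858 kg.

propellant for the second burn ≈ 61.9 kg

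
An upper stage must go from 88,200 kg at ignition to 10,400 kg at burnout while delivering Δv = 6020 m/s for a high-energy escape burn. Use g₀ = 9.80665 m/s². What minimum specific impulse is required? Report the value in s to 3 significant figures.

ln(m₀/m_f) = ln(88200/10400) = ln(8.481) = 2.1378.
From the ideal rocket equation, v_e = Δv / ln(m₀/m_f) = 6020 / 2.1378 = 2816.0 m/s.
Isp = v_e / g₀ = 2816.0 / 9.80665 = 287.1 s.

Isp ≈ 287 s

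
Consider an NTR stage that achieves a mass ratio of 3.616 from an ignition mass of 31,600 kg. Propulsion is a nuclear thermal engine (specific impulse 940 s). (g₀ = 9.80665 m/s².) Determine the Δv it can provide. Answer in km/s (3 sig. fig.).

Δv ≈ 11.8 km/s

v_e = Isp · g₀ = 940 × 9.80665 = 9218.3 m/s.
By the Tsiolkovsky rocket equation, Δv = v_e · ln(3.616) = 9218.3 × 1.2854 ≈ 11848.8 m/s.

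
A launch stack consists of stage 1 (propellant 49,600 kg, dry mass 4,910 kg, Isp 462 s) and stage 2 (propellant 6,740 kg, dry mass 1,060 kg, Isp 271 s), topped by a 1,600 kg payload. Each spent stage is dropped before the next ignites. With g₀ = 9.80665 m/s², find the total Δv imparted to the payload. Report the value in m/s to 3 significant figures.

Ignition mass of stage 1 = 49,600+4,910 + 6,740+1,060 + 1,600 = 63,910 kg.
Stage 1: m₀ = 63,910 kg, m_f = 63,910 − 49,600 = 14,310 kg; Δv = 462×9.80665×ln(4.466) = 4530.7×1.4965 ≈ 6780 m/s.
Stage 2: m₀ = 9,400 kg, m_f = 9,400 − 6,740 = 2,660 kg; Δv = 271×9.80665×ln(3.534) = 2657.6×1.2624 ≈ 3355 m/s.
Total Δv = 6780 + 3355 = 10135 m/s.

Δv ≈ 10100 m/s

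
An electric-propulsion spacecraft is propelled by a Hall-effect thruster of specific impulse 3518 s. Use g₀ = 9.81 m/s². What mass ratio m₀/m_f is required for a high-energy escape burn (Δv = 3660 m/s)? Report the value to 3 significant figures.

v_e = Isp · g₀ = 3518 × 9.81 = 34511.6 m/s.
m₀/m_f = exp(Δv / v_e) = exp(3660 / 34511.6) = exp(0.1061) = 1.1119.

mass ratio ≈ 1.11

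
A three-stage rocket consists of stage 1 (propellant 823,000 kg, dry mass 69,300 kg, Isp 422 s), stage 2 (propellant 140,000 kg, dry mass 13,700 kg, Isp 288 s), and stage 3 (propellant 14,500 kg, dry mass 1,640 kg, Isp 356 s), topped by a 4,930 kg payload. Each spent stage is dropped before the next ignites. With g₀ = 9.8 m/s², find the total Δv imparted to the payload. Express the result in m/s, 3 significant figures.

Δv ≈ 14700 m/s

Ignition mass of stage 1 = 823,000+69,300 + 140,000+13,700 + 14,500+1,640 + 4,930 = 1,067,070 kg.
Stage 1: m₀ = 1,067,070 kg, m_f = 1,067,070 − 823,000 = 244,070 kg; Δv = 422×9.8×ln(4.372) = 4135.6×1.4752 ≈ 6101 m/s.
Stage 2: m₀ = 174,770 kg, m_f = 174,770 − 140,000 = 34,770 kg; Δv = 288×9.8×ln(5.026) = 2822.4×1.6147 ≈ 4557 m/s.
Stage 3: m₀ = 21,070 kg, m_f = 21,070 − 14,500 = 6,570 kg; Δv = 356×9.8×ln(3.207) = 3488.8×1.1653 ≈ 4066 m/s.
Total Δv = 6101 + 4557 + 4066 = 14724 m/s.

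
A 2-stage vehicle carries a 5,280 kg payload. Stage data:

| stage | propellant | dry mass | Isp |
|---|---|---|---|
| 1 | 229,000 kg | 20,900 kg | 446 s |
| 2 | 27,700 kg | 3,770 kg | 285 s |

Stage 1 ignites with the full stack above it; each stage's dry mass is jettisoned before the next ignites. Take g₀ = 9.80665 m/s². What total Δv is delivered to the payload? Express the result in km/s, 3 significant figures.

Δv ≈ 10.9 km/s

Ignition mass of stage 1 = 229,000+20,900 + 27,700+3,770 + 5,280 = 286,650 kg.
Stage 1: m₀ = 286,650 kg, m_f = 286,650 − 229,000 = 57,650 kg; Δv = 446×9.80665×ln(4.972) = 4373.8×1.6039 ≈ 7015 m/s.
Stage 2: m₀ = 36,750 kg, m_f = 36,750 − 27,700 = 9,050 kg; Δv = 285×9.80665×ln(4.061) = 2794.9×1.4014 ≈ 3917 m/s.
Total Δv = 7015 + 3917 = 10932 m/s.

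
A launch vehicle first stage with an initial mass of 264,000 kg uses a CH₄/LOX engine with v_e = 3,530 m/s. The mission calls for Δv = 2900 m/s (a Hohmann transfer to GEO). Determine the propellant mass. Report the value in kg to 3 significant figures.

By the Tsiolkovsky rocket equation, m₀/m_f = exp(Δv / v_e) = exp(2900 / 3530.0) = exp(0.8215) = 2.2740.
m_f = 264,000 / 2.2740 = 116,095 kg, so propellant = m₀ − m_f = 264,000 − 116,095 = 147,905 kg.

propellant mass ≈ 148000 kg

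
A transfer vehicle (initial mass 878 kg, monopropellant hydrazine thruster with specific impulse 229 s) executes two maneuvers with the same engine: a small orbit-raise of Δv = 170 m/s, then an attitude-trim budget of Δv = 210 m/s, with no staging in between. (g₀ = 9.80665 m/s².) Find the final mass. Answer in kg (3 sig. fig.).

final mass ≈ 741 kg

v_e = Isp · g₀ = 229 × 9.80665 = 2245.7 m/s.
After the first burn: m = 878 × exp(−170/2245.7) = 878 × 0.92709 = 813.985 kg.
After the second burn: m = 813.985 × exp(−210/2245.7) = 813.985 × 0.91073 = 741.321 kg.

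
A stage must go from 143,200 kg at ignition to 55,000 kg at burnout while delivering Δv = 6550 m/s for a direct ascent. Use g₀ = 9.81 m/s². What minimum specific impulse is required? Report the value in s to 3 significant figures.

Isp ≈ 698 s

ln(m₀/m_f) = ln(143200/55000) = ln(2.604) = 0.9569.
v_e = Δv / ln(m₀/m_f) = 6550 / 0.9569 = 6845.0 m/s.
Isp = v_e / g₀ = 6845.0 / 9.81 = 697.8 s.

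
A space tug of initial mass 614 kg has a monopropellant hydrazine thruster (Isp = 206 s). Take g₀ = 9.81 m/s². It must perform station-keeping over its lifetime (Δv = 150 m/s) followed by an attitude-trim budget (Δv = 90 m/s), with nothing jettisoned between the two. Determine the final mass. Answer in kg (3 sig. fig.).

final mass ≈ 545 kg

v_e = Isp · g₀ = 206 × 9.81 = 2020.9 m/s.
After the first burn: m = 614 × exp(−150/2020.9) = 614 × 0.92846 = 570.074 kg.
After the second burn: m = 570.074 × exp(−90/2020.9) = 570.074 × 0.95644 = 545.242 kg.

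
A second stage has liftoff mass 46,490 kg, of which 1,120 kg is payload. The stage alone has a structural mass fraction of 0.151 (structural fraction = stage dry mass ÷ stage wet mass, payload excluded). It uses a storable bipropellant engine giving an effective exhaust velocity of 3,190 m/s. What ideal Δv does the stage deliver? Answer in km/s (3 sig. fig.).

Stage wet mass = m₀ − payload = 46,490 − 1,120 = 45,370 kg.
Stage dry mass = ε × stage wet mass = 0.151 × 45,370 = 6,850.87 kg.
Burnout mass m_f = stage dry + payload = 6,850.87 + 1,120 = 7,970.87 kg.
Δv = v_e · ln(46,490/7,970.87) = 3190.0 × ln(5.832) = 3190.0 × 1.7634 ≈ 5625 m/s.

Δv ≈ 5.63 km/s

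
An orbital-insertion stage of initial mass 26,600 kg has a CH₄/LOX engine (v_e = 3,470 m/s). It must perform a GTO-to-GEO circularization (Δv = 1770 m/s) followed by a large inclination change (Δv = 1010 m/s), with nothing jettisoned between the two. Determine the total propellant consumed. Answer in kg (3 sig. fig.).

total propellant consumed ≈ 14700 kg

After the first burn: m = 26600 × exp(−1770/3470.0) = 26600 × 0.60044 = 15,971.7 kg.
After the second burn: m = 15,971.7 × exp(−1010/3470.0) = 15,971.7 × 0.74747 = 11,938.4 kg.
Total propellant = m₀ − m_final = 26600 − 11,938.4 = 14,661.6 kg.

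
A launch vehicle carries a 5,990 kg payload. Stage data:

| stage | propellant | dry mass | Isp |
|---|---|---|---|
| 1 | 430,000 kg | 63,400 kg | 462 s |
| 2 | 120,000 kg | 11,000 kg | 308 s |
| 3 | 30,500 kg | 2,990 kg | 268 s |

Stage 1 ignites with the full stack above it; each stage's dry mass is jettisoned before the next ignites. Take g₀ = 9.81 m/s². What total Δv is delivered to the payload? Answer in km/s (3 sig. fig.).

Ignition mass of stage 1 = 430,000+63,400 + 120,000+11,000 + 30,500+2,990 + 5,990 = 663,880 kg.
Stage 1: m₀ = 663,880 kg, m_f = 663,880 − 430,000 = 233,880 kg; Δv = 462×9.81×ln(2.839) = 4532.2×1.0433 ≈ 4728 m/s.
Stage 2: m₀ = 170,480 kg, m_f = 170,480 − 120,000 = 50,480 kg; Δv = 308×9.81×ln(3.377) = 3021.5×1.2170 ≈ 3677 m/s.
Stage 3: m₀ = 39,480 kg, m_f = 39,480 − 30,500 = 8,980 kg; Δv = 268×9.81×ln(4.396) = 2629.1×1.4808 ≈ 3893 m/s.
Total Δv = 4728 + 3677 + 3893 = 12298 m/s.

Δv ≈ 12.3 km/s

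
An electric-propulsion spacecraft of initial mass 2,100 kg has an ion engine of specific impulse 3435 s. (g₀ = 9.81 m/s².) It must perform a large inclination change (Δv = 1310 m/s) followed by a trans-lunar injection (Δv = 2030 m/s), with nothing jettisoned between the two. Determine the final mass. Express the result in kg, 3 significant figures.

final mass ≈ 1900 kg

v_e = Isp · g₀ = 3435 × 9.81 = 33697.3 m/s.
After the first burn: m = 2100 × exp(−1310/33697.3) = 2100 × 0.96187 = 2,019.93 kg.
After the second burn: m = 2,019.93 × exp(−2030/33697.3) = 2,019.93 × 0.94154 = 1,901.84 kg.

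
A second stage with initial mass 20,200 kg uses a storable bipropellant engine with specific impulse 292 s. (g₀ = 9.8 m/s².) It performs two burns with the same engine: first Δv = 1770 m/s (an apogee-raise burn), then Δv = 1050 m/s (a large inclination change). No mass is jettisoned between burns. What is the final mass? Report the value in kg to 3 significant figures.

v_e = Isp · g₀ = 292 × 9.8 = 2861.6 m/s.
After the first burn: m = 20200 × exp(−1770/2861.6) = 20200 × 0.53873 = 10,882.3 kg.
After the second burn: m = 10,882.3 × exp(−1050/2861.6) = 10,882.3 × 0.69286 = 7,539.91 kg.

final mass ≈ 7540 kg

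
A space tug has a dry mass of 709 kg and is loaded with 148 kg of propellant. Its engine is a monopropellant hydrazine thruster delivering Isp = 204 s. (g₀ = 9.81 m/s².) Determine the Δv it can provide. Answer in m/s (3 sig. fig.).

Δv ≈ 379 m/s

v_e = Isp · g₀ = 204 × 9.81 = 2001.2 m/s.
m₀ = m_dry + m_prop = 709 + 148 = 857 kg.
Using Δv = v_e ln(m₀/m_f): Δv = v_e · ln(m₀/m_f) = 2001.2 × ln(1.209) = 2001.2 × 0.1896 ≈ 379.4 m/s.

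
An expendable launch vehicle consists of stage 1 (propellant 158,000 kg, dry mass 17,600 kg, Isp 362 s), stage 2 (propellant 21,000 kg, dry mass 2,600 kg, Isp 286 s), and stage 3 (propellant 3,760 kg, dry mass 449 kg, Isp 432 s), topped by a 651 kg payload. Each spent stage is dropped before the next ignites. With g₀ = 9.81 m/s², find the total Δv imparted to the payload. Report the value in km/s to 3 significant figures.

Δv ≈ 15.3 km/s

Ignition mass of stage 1 = 158,000+17,600 + 21,000+2,600 + 3,760+449 + 651 = 204,060 kg.
Stage 1: m₀ = 204,060 kg, m_f = 204,060 − 158,000 = 46,060 kg; Δv = 362×9.81×ln(4.43) = 3551.2×1.4885 ≈ 5286 m/s.
Stage 2: m₀ = 28,460 kg, m_f = 28,460 − 21,000 = 7,460 kg; Δv = 286×9.81×ln(3.815) = 2805.7×1.3389 ≈ 3757 m/s.
Stage 3: m₀ = 4,860 kg, m_f = 4,860 − 3,760 = 1,100 kg; Δv = 432×9.81×ln(4.418) = 4237.9×1.4857 ≈ 6296 m/s.
Total Δv = 5286 + 3757 + 6296 = 15339 m/s.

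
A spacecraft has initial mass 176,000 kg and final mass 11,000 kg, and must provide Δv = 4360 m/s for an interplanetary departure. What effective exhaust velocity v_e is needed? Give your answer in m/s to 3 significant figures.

ln(m₀/m_f) = ln(176000/11000) = ln(16) = 2.7726.
From the ideal rocket equation, v_e = Δv / ln(m₀/m_f) = 4360 / 2.7726 = 1572.5 m/s.

v_e ≈ 1570 m/s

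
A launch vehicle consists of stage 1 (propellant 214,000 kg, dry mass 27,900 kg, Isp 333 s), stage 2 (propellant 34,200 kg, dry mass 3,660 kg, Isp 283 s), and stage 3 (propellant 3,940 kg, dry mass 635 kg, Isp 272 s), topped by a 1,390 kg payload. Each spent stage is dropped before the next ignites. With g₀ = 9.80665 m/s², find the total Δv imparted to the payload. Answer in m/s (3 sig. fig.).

Δv ≈ 11600 m/s

Ignition mass of stage 1 = 214,000+27,900 + 34,200+3,660 + 3,940+635 + 1,390 = 285,725 kg.
Stage 1: m₀ = 285,725 kg, m_f = 285,725 − 214,000 = 71,725 kg; Δv = 333×9.80665×ln(3.984) = 3265.6×1.3822 ≈ 4514 m/s.
Stage 2: m₀ = 43,825 kg, m_f = 43,825 − 34,200 = 9,625 kg; Δv = 283×9.80665×ln(4.553) = 2775.3×1.5158 ≈ 4207 m/s.
Stage 3: m₀ = 5,965 kg, m_f = 5,965 − 3,940 = 2,025 kg; Δv = 272×9.80665×ln(2.946) = 2667.4×1.0803 ≈ 2882 m/s.
Total Δv = 4514 + 4207 + 2882 = 11603 m/s.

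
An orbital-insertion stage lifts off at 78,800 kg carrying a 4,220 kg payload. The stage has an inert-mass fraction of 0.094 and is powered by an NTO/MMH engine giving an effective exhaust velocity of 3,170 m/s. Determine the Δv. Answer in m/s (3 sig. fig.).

Stage wet mass = m₀ − payload = 78,800 − 4,220 = 74,580 kg.
Stage dry mass = ε × stage wet mass = 0.094 × 74,580 = 7,010.52 kg.
Burnout mass m_f = stage dry + payload = 7,010.52 + 4,220 = 11,230.52 kg.
From the ideal rocket equation, Δv = v_e · ln(78,800/11,230.52) = 3170.0 × ln(7.017) = 3170.0 × 1.9483 ≈ 6176 m/s.

Δv ≈ 6180 m/s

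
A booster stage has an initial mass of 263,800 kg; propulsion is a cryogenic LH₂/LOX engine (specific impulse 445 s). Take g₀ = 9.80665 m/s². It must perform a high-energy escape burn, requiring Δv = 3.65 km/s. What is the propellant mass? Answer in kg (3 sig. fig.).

v_e = Isp · g₀ = 445 × 9.80665 = 4364.0 m/s.
Rocket equation: m₀/m_f = exp(Δv / v_e) = exp(3650 / 4364.0) = exp(0.8364) = 2.3080.
m_f = 263,800 / 2.3080 = 114,298 kg, so propellant = m₀ − m_f = 263,800 − 114,298 = 149,502 kg.

propellant mass ≈ 150000 kg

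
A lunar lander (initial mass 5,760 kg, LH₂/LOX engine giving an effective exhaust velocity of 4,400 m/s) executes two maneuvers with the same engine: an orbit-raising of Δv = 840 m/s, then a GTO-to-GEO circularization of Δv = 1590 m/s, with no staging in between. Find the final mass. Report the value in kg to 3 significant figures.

final mass ≈ 3320 kg

After the first burn: m = 5760 × exp(−840/4400.0) = 5760 × 0.82621 = 4,758.97 kg.
After the second burn: m = 4,758.97 × exp(−1590/4400.0) = 4,758.97 × 0.69673 = 3,315.72 kg.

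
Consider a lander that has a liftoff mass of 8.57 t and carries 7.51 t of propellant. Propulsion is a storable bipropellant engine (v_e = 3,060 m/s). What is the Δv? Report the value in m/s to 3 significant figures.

Δv ≈ 6400 m/s

m_f = m₀ − m_prop = 8.57 − 7.51 = 1.06 t.
Rocket equation: Δv = v_e · ln(m₀/m_f) = 3060.0 × ln(8.085) = 3060.0 × 2.0900 ≈ 6395.4 m/s.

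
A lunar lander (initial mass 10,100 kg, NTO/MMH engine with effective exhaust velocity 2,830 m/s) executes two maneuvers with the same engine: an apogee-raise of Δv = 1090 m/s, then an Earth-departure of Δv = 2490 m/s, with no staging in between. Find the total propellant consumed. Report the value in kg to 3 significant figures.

After the first burn: m = 10100 × exp(−1090/2830.0) = 10100 × 0.68034 = 6,871.43 kg.
After the second burn: m = 6,871.43 × exp(−2490/2830.0) = 6,871.43 × 0.41484 = 2,850.54 kg.
Total propellant = m₀ − m_final = 10100 − 2,850.54 = 7,249.46 kg.

total propellant consumed ≈ 7250 kg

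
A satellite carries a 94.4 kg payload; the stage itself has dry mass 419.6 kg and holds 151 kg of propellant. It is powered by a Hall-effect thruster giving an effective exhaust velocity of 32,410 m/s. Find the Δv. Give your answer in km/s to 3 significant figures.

m₀ = payload + dry + propellant = 94.4 + 419.6 + 151 = 665 kg.
m_f = payload + dry = 94.4 + 419.6 = 514 kg.
From the ideal rocket equation, Δv = v_e · ln(m₀/m_f) = 32410.0 × ln(1.294) = 32410.0 × 0.2576 ≈ 8347.6 m/s.

Δv ≈ 8.35 km/s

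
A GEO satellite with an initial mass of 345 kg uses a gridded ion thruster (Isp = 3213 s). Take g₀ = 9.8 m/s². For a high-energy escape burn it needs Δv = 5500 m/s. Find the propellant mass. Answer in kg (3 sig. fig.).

propellant mass ≈ 55.3 kg

v_e = Isp · g₀ = 3213 × 9.8 = 31487.4 m/s.
m₀/m_f = exp(Δv / v_e) = exp(5500 / 31487.4) = exp(0.1747) = 1.1909.
m_f = 345 / 1.1909 = 289.697 kg, so propellant = m₀ − m_f = 345 − 289.697 = 55.303 kg.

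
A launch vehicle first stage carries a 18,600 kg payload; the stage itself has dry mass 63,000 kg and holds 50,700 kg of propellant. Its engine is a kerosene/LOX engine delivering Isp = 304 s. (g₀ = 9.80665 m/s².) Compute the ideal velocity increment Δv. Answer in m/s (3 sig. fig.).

Δv ≈ 1440 m/s

v_e = Isp · g₀ = 304 × 9.80665 = 2981.2 m/s.
m₀ = payload + dry + propellant = 18,600 + 63,000 + 50,700 = 132,300 kg.
m_f = payload + dry = 18,600 + 63,000 = 81,600 kg.
Using Δv = v_e ln(m₀/m_f): Δv = v_e · ln(m₀/m_f) = 2981.2 × ln(1.621) = 2981.2 × 0.4832 ≈ 1440.7 m/s.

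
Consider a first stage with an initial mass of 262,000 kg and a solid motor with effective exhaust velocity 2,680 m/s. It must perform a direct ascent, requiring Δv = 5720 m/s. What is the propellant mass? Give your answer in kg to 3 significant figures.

By the Tsiolkovsky rocket equation, m₀/m_f = exp(Δv / v_e) = exp(5720 / 2680.0) = exp(2.1343) = 8.4514.
m_f = 262,000 / 8.4514 = 31,000.8 kg, so propellant = m₀ − m_f = 262,000 − 31,000.8 = 230,999.2 kg.

propellant mass ≈ 231000 kg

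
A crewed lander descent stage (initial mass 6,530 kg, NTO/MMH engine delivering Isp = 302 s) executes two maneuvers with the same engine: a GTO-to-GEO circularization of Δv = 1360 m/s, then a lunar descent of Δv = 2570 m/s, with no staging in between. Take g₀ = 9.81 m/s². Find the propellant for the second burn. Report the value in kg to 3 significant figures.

propellant for the second burn ≈ 2390 kg

v_e = Isp · g₀ = 302 × 9.81 = 2962.6 m/s.
After the first burn: m = 6530 × exp(−1360/2962.6) = 6530 × 0.63188 = 4,126.18 kg.
After the second burn: m = 4,126.18 × exp(−2570/2962.6) = 4,126.18 × 0.42001 = 1,733.04 kg.
Second-burn propellant = 4,126.18 − 1,733.04 = 2,393.14 kg.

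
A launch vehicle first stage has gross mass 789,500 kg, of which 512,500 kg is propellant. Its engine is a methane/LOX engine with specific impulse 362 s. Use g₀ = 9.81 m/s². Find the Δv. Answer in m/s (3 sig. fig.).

Δv ≈ 3720 m/s

v_e = Isp · g₀ = 362 × 9.81 = 3551.2 m/s.
m_f = m₀ − m_prop = 789,500 − 512,500 = 277,000 kg.
Using Δv = v_e ln(m₀/m_f): Δv = v_e · ln(m₀/m_f) = 3551.2 × ln(2.85) = 3551.2 × 1.0474 ≈ 3719.5 m/s.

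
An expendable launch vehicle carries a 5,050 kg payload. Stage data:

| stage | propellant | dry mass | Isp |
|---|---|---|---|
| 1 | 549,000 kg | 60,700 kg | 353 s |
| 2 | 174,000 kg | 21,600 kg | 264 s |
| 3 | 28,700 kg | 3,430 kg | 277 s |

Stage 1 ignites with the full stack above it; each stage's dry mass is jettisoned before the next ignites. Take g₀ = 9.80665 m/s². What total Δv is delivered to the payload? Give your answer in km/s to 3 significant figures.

Δv ≈ 11.2 km/s

Ignition mass of stage 1 = 549,000+60,700 + 174,000+21,600 + 28,700+3,430 + 5,050 = 842,480 kg.
Stage 1: m₀ = 842,480 kg, m_f = 842,480 − 549,000 = 293,480 kg; Δv = 353×9.80665×ln(2.871) = 3461.7×1.0545 ≈ 3651 m/s.
Stage 2: m₀ = 232,780 kg, m_f = 232,780 − 174,000 = 58,780 kg; Δv = 264×9.80665×ln(3.96) = 2589.0×1.3763 ≈ 3563 m/s.
Stage 3: m₀ = 37,180 kg, m_f = 37,180 − 28,700 = 8,480 kg; Δv = 277×9.80665×ln(4.384) = 2716.4×1.4781 ≈ 4015 m/s.
Total Δv = 3651 + 3563 + 4015 = 11229 m/s.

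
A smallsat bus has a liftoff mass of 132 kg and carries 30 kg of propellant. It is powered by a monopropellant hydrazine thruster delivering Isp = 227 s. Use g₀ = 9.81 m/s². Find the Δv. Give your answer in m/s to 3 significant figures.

v_e = Isp · g₀ = 227 × 9.81 = 2226.9 m/s.
m_f = m₀ − m_prop = 132 − 30 = 102 kg.
Using Δv = v_e ln(m₀/m_f): Δv = v_e · ln(m₀/m_f) = 2226.9 × ln(1.294) = 2226.9 × 0.2578 ≈ 574.2 m/s.

Δv ≈ 574 m/s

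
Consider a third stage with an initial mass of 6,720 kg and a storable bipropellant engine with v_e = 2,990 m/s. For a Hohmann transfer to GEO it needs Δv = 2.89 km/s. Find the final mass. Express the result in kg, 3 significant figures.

final mass ≈ 2560 kg

m₀/m_f = exp(Δv / v_e) = exp(2890 / 2990.0) = exp(0.9666) = 2.6289.
m_f = m₀ / 2.6289 = 6,720 / 2.6289 = 2,556.2 kg.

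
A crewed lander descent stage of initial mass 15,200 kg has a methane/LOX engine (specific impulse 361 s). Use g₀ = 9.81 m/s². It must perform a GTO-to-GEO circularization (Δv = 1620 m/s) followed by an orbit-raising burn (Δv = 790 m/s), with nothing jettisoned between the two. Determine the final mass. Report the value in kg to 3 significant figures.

v_e = Isp · g₀ = 361 × 9.81 = 3541.4 m/s.
After the first burn: m = 15200 × exp(−1620/3541.4) = 15200 × 0.63290 = 9,620.08 kg.
After the second burn: m = 9,620.08 × exp(−790/3541.4) = 9,620.08 × 0.80005 = 7,696.55 kg.

final mass ≈ 7700 kg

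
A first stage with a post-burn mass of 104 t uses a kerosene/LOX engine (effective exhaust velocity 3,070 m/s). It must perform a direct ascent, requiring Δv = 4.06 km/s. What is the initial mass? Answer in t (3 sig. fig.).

initial mass ≈ 390 t

From the ideal rocket equation, m₀/m_f = exp(Δv / v_e) = exp(4060 / 3070.0) = exp(1.3225) = 3.7527.
m₀ = m_f × 3.7527 = 104 × 3.7527 = 390.281 t.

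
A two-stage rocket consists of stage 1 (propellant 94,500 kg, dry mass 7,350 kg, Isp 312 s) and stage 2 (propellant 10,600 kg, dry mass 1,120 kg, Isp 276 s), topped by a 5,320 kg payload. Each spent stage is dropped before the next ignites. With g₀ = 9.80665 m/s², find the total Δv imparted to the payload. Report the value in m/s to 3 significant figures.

Δv ≈ 7480 m/s

Ignition mass of stage 1 = 94,500+7,350 + 10,600+1,120 + 5,320 = 118,890 kg.
Stage 1: m₀ = 118,890 kg, m_f = 118,890 − 94,500 = 24,390 kg; Δv = 312×9.80665×ln(4.875) = 3059.7×1.5840 ≈ 4847 m/s.
Stage 2: m₀ = 17,040 kg, m_f = 17,040 − 10,600 = 6,440 kg; Δv = 276×9.80665×ln(2.646) = 2706.6×0.9730 ≈ 2634 m/s.
Total Δv = 4847 + 2634 = 7481 m/s.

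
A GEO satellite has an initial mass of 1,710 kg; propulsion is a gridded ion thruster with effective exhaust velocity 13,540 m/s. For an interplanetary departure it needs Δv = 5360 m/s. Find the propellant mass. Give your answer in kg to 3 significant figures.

Using Δv = v_e ln(m₀/m_f): m₀/m_f = exp(Δv / v_e) = exp(5360 / 13540.0) = exp(0.3959) = 1.4857.
m_f = 1,710 / 1.4857 = 1,150.97 kg, so propellant = m₀ − m_f = 1,710 − 1,150.97 = 559.03 kg.

propellant mass ≈ 559 kg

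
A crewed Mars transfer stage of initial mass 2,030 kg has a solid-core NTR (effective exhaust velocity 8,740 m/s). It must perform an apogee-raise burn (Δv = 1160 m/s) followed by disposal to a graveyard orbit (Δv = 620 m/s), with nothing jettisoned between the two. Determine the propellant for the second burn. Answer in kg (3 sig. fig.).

propellant for the second burn ≈ 122 kg

After the first burn: m = 2030 × exp(−1160/8740.0) = 2030 × 0.87571 = 1,777.69 kg.
After the second burn: m = 1,777.69 × exp(−620/8740.0) = 1,777.69 × 0.93152 = 1,655.95 kg.
Second-burn propellant = 1,777.69 − 1,655.95 = 121.74 kg.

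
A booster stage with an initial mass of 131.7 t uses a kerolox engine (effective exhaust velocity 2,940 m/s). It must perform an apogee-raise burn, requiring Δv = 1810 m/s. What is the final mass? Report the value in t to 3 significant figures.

final mass ≈ 71.2 t

Rocket equation: m₀/m_f = exp(Δv / v_e) = exp(1810 / 2940.0) = exp(0.6156) = 1.8509.
m_f = m₀ / 1.8509 = 131.7 / 1.8509 = 71.1546 t.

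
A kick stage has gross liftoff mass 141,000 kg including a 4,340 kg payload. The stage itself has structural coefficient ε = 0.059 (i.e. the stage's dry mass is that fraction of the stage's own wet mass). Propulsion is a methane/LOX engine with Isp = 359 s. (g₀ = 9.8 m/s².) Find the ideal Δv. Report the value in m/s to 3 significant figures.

Δv ≈ 8550 m/s

Stage wet mass = m₀ − payload = 141,000 − 4,340 = 136,660 kg.
Stage dry mass = ε × stage wet mass = 0.059 × 136,660 = 8,062.94 kg.
Burnout mass m_f = stage dry + payload = 8,062.94 + 4,340 = 12,402.94 kg.
v_e = Isp · g₀ = 359 × 9.8 = 3518.2 m/s.
Δv = v_e · ln(141,000/12,402.94) = 3518.2 × ln(11.37) = 3518.2 × 2.4308 ≈ 8552 m/s.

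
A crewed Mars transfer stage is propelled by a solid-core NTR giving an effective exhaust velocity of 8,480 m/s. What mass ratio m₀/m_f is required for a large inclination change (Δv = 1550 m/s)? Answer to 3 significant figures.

m₀/m_f = exp(Δv / v_e) = exp(1550 / 8480.0) = exp(0.1828) = 1.2006.

mass ratio ≈ 1.20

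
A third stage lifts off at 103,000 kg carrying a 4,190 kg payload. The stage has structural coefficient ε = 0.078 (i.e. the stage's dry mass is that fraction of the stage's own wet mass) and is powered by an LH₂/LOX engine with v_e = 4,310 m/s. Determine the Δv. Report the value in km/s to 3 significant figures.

Δv ≈ 9.30 km/s

Stage wet mass = m₀ − payload = 103,000 − 4,190 = 98,810 kg.
Stage dry mass = ε × stage wet mass = 0.078 × 98,810 = 7,707.18 kg.
Burnout mass m_f = stage dry + payload = 7,707.18 + 4,190 = 11,897.18 kg.
Δv = v_e · ln(103,000/11,897.18) = 4310.0 × ln(8.658) = 4310.0 × 2.1584 ≈ 9303 m/s.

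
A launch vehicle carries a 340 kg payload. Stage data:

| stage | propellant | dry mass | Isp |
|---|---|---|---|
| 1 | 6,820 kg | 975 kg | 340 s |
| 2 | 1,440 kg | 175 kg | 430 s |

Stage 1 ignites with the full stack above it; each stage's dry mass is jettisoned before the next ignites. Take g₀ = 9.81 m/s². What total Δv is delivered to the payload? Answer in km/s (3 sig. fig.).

Ignition mass of stage 1 = 6,820+975 + 1,440+175 + 340 = 9,750 kg.
Stage 1: m₀ = 9,750 kg, m_f = 9,750 − 6,820 = 2,930 kg; Δv = 340×9.81×ln(3.328) = 3335.4×1.2023 ≈ 4010 m/s.
Stage 2: m₀ = 1,955 kg, m_f = 1,955 − 1,440 = 515 kg; Δv = 430×9.81×ln(3.796) = 4218.3×1.3340 ≈ 5627 m/s.
Total Δv = 4010 + 5627 = 9637 m/s.

Δv ≈ 9.64 km/s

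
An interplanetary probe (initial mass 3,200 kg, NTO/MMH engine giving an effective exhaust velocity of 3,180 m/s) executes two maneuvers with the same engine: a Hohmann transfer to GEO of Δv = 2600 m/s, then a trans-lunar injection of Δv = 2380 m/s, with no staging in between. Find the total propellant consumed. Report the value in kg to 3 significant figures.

After the first burn: m = 3200 × exp(−2600/3180.0) = 3200 × 0.44149 = 1,412.77 kg.
After the second burn: m = 1,412.77 × exp(−2380/3180.0) = 1,412.77 × 0.47311 = 668.396 kg.
Total propellant = m₀ − m_final = 3200 − 668.396 = 2,531.604 kg.

total propellant consumed ≈ 2530 kg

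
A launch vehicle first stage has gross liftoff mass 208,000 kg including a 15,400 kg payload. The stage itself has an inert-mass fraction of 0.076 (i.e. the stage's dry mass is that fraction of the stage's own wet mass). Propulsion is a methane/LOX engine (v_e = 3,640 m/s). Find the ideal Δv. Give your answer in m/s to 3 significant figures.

Stage wet mass = m₀ − payload = 208,000 − 15,400 = 192,600 kg.
Stage dry mass = ε × stage wet mass = 0.076 × 192,600 = 14,637.6 kg.
Burnout mass m_f = stage dry + payload = 14,637.6 + 15,400 = 30,037.6 kg.
Δv = v_e · ln(208,000/30,037.6) = 3640.0 × ln(6.925) = 3640.0 × 1.9351 ≈ 7044 m/s.

Δv ≈ 7040 m/s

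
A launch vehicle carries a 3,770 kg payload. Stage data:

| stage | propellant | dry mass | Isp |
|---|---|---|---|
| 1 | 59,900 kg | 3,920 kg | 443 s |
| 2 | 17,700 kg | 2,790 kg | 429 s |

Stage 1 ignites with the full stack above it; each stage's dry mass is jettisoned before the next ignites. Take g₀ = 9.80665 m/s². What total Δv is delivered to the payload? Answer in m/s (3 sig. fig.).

Ignition mass of stage 1 = 59,900+3,920 + 17,700+2,790 + 3,770 = 88,080 kg.
Stage 1: m₀ = 88,080 kg, m_f = 88,080 − 59,900 = 28,180 kg; Δv = 443×9.80665×ln(3.126) = 4344.3×1.1396 ≈ 4951 m/s.
Stage 2: m₀ = 24,260 kg, m_f = 24,260 − 17,700 = 6,560 kg; Δv = 429×9.80665×ln(3.698) = 4207.1×1.3078 ≈ 5502 m/s.
Total Δv = 4951 + 5502 = 10453 m/s.

Δv ≈ 10500 m/s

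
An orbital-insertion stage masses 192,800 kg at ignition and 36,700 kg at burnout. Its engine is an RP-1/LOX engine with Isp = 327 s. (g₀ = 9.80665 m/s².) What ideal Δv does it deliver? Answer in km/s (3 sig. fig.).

v_e = Isp · g₀ = 327 × 9.80665 = 3206.8 m/s.
Δv = v_e · ln(m₀/m_f) = 3206.8 × ln(5.253) = 3206.8 × 1.6589 ≈ 5319.6 m/s.

Δv ≈ 5.32 km/s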